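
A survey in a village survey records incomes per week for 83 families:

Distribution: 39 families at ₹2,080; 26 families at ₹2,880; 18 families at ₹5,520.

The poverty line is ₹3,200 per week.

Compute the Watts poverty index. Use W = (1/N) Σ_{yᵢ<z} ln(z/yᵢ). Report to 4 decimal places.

Incomes under z: 39×₹2,080, 26×₹2,880 (q = 65 of N = 83).
Log shortfalls: ln(3200/2080) = 0.4308 (×39); ln(3200/2880) = 0.1054 (×26).
W = 19.539907 / 83 = 0.2354.

0.2354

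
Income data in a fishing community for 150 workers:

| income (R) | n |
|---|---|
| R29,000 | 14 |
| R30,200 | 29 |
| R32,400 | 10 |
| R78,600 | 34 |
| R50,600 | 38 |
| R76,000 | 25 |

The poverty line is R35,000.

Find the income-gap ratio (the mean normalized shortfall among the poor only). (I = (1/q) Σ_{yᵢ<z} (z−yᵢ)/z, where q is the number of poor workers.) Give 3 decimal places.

Incomes under z: 14×R29,000, 29×R30,200, 10×R32,400 (q = 53 of N = 150).
Shortfall ratios (z−y)/z: 0.1714 (×14), 0.1371 (×29), 0.0743 (×10); sum = 7.120000.
I averages over the q = 53 poor units only: 7.120000 / 53 = 0.134.

0.134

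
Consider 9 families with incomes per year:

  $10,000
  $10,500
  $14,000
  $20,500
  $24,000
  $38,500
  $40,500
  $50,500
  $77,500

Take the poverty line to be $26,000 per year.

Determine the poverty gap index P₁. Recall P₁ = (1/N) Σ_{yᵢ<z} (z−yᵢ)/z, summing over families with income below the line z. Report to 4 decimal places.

Poor units: $10,000, $10,500, $14,000, $20,500, $24,000 (q = 5 of N = 9).
Relative gaps: (26000−10000)/26000 = 0.6154; (26000−10500)/26000 = 0.5962; (26000−14000)/26000 = 0.4615; (26000−20500)/26000 = 0.2115; (26000−24000)/26000 = 0.0769.
Sum of shortfalls = 1.961538; P₁ averages over all N: 1.961538 / 9 = 0.2179.

0.2179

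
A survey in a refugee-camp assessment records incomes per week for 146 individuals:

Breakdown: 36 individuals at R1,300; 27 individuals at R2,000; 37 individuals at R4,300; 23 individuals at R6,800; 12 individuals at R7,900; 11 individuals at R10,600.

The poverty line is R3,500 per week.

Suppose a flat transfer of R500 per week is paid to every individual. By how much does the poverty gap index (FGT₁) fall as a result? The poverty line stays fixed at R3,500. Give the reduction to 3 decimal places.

Before: below the line — 36×R1,300, 27×R2,000; poverty gap index (FGT₁) = 0.23425.
After the R500 transfer: below the line — 36×R1,800, 27×R2,500; poverty gap index (FGT₁) = 0.17260.
Reduction = 0.23425 − 0.17260 = 0.062.

0.062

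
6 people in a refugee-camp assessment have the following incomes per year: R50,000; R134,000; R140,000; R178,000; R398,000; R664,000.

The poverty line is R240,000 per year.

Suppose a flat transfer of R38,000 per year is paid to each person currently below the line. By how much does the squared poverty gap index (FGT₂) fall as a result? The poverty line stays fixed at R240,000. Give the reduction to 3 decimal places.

0.084

Before: below the line — R50,000, R134,000, R140,000, R178,000; squared poverty gap index (FGT₂) = 0.17703.
After the R38,000 transfer: below the line — R88,000, R172,000, R178,000, R216,000; squared poverty gap index (FGT₂) = 0.09302.
Reduction = 0.17703 − 0.09302 = 0.084.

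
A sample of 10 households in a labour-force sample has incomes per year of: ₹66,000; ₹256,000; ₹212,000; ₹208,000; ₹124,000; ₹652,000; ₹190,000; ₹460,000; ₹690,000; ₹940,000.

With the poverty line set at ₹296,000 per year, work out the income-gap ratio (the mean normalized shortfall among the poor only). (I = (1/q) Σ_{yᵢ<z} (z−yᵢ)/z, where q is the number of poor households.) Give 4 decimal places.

0.4054

Poor units: ₹66,000, ₹124,000, ₹190,000, ₹208,000, ₹212,000, ₹256,000 (q = 6 of N = 10).
Relative gaps: 0.7770, 0.5811, 0.3581, 0.2973, 0.2838, 0.1351; sum = 2.432432.
I averages over the q = 6 poor units only: 2.432432 / 6 = 0.4054.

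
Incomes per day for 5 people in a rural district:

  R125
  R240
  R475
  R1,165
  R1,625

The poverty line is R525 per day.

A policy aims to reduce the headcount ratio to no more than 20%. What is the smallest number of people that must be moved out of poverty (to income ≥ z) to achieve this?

3 of the 5 people are poor, so H = 3/5 = 0.600.
A headcount ratio of at most 20% allows at most ⌊0.20 × 5⌋ = 1 poor people.
So at least 3 − 1 = 2 must be lifted.

2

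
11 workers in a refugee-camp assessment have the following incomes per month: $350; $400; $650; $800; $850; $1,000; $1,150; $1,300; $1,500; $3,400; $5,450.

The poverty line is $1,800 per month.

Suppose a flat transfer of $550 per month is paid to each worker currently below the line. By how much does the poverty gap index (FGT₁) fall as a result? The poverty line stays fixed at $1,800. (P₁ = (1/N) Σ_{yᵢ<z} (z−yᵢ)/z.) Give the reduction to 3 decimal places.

0.235

Before: below the line — $350, $400, $650, $800, $850, $1,000, $1,150, $1,300, $1,500; poverty gap index (FGT₁) = 0.41414.
After the $550 transfer: below the line — $900, $950, $1,200, $1,350, $1,400, $1,550, $1,700; poverty gap index (FGT₁) = 0.17929.
Reduction = 0.41414 − 0.17929 = 0.235.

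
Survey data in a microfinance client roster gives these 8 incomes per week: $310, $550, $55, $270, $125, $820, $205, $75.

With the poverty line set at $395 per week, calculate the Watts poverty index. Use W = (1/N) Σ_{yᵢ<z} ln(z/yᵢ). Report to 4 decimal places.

Below the line: $55, $75, $125, $205, $270, $310 (q = 6 of N = 8).
Log gaps: ln(395/55) = 1.9716; ln(395/75) = 1.6614; ln(395/125) = 1.1506; ln(395/205) = 0.6559; ln(395/270) = 0.3805; ln(395/310) = 0.2423.
W = 6.062175 / 8 = 0.7578.

0.7578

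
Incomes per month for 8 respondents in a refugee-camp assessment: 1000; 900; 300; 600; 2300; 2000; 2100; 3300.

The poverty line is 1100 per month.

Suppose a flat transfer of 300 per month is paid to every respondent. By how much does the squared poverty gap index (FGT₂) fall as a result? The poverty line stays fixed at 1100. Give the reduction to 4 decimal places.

0.0671

Before: below the line — 300, 600, 900, 1000; squared poverty gap index (FGT₂) = 0.097107.
After the 300 transfer: below the line — 600, 900; squared poverty gap index (FGT₂) = 0.029959.
Reduction = 0.097107 − 0.029959 = 0.0671.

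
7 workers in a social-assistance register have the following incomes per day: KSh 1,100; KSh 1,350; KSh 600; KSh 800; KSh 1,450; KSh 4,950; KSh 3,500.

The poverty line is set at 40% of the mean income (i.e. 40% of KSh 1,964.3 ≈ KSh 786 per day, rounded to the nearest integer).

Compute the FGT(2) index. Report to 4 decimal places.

Below z: KSh 600 (q = 1 of N = 7).
Gap ratios (z−y)/z: (786−600)/786 = 0.2366.
Squared: 0.0560.
Sum = 0.055999; P₂ = 0.055999 / 7 = 0.0080.

0.0080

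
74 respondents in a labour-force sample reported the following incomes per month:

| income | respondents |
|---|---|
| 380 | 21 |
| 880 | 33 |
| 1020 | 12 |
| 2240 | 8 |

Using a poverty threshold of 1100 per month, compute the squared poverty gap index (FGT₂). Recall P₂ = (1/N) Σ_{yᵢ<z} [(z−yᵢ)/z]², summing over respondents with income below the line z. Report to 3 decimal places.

0.140

Below z: 21×380, 33×880, 12×1020 (q = 66 of N = 74).
Gap ratios (z−y)/z: (1100−380)/1100 = 0.6545 (×21); (1100−880)/1100 = 0.2000 (×33); (1100−1020)/1100 = 0.0727 (×12).
Squared: 0.4284 (×21); 0.0400 (×33); 0.0053 (×12).
Sum = 10.380496; P₂ = 10.380496 / 74 = 0.140.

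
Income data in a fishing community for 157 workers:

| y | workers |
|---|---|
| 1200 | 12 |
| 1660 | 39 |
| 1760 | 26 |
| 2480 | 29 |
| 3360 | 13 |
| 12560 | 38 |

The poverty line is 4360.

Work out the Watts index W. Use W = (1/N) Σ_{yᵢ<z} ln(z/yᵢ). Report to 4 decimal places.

Below z: 12×1200, 39×1660, 26×1760, 29×2480, 13×3360 (q = 119 of N = 157).
ln(z/y) terms: ln(4360/1200) = 1.2902 (×12); ln(4360/1660) = 0.9657 (×39); ln(4360/1760) = 0.9072 (×26); ln(4360/2480) = 0.5642 (×29); ln(4360/3360) = 0.2605 (×13).
W = 96.477540 / 157 = 0.6145.

0.6145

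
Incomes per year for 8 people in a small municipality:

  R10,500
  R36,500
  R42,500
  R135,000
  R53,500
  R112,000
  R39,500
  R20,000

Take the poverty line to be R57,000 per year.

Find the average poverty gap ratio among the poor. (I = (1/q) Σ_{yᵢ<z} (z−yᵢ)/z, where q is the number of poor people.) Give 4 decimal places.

Incomes under z: R10,500, R20,000, R36,500, R39,500, R42,500, R53,500 (q = 6 of N = 8).
Relative gaps: 0.8158, 0.6491, 0.3596, 0.3070, 0.2544, 0.0614; sum = 2.447368.
The income-gap ratio divides by q (the poor only): 2.447368 / 6 = 0.4079.

0.4079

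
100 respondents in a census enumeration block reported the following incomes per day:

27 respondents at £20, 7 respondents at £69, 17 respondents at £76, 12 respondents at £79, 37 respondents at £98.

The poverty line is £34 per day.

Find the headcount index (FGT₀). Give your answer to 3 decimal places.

0.270

27 of the 100 respondents have income below £34.
H = 27/100 = 0.270.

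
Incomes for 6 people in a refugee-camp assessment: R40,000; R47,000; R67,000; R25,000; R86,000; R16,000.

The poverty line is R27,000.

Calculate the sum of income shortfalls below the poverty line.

Incomes under z: R16,000, R25,000 (q = 2 of N = 6).
Individual gaps: 27000−16000 = 11000; 27000−25000 = 2000.
Aggregate gap = R13,000.

R13,000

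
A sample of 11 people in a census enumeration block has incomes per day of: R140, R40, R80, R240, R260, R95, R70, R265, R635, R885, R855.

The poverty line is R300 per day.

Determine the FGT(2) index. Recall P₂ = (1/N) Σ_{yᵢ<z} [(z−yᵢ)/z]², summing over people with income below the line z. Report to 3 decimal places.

0.245

Incomes under z: R40, R70, R80, R95, R140, R240, R260, R265 (q = 8 of N = 11).
Normalized shortfalls: (300−40)/300 = 0.8667; (300−70)/300 = 0.7667; (300−80)/300 = 0.7333; (300−95)/300 = 0.6833; (300−140)/300 = 0.5333; (300−240)/300 = 0.2000; (300−260)/300 = 0.1333; (300−265)/300 = 0.1167.
Squared: 0.7511; 0.5878; 0.5378; 0.4669; 0.2844; 0.0400; 0.0178; 0.0136.
Sum = 2.699444; P₂ = 2.699444 / 11 = 0.245.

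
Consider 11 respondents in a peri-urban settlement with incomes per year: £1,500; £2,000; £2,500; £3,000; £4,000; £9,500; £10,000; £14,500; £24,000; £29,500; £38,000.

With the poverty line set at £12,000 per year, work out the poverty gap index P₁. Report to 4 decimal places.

0.3902

Incomes under z: £1,500, £2,000, £2,500, £3,000, £4,000, £9,500, £10,000 (q = 7 of N = 11).
Shortfall ratios: (12000−1500)/12000 = 0.8750; (12000−2000)/12000 = 0.8333; (12000−2500)/12000 = 0.7917; (12000−3000)/12000 = 0.7500; (12000−4000)/12000 = 0.6667; (12000−9500)/12000 = 0.2083; (12000−10000)/12000 = 0.1667.
Sum of shortfalls = 4.291667; P₁ averages over all N: 4.291667 / 11 = 0.3902.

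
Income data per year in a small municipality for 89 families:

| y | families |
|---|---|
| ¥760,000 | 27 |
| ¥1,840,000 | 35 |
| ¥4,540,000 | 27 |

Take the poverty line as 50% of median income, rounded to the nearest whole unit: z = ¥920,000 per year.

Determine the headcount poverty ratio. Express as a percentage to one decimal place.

30.3%

27 of the 89 families have income below ¥920,000.
H = 27/89 = 30.3%.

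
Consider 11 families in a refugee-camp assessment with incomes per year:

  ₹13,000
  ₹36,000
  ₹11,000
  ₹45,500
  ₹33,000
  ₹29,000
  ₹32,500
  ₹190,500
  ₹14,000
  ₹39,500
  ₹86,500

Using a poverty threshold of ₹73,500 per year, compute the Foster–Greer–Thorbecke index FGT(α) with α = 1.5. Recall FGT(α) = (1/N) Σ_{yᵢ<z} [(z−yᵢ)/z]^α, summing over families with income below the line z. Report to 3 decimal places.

Below the line: ₹11,000, ₹13,000, ₹14,000, ₹29,000, ₹32,500, ₹33,000, ₹36,000, ₹39,500, ₹45,500 (q = 9 of N = 11).
Shortfall ratios: (73500−11000)/73500 = 0.8503; (73500−13000)/73500 = 0.8231; (73500−14000)/73500 = 0.8095; (73500−29000)/73500 = 0.6054; (73500−32500)/73500 = 0.5578; (73500−33000)/73500 = 0.5510; (73500−36000)/73500 = 0.5102; (73500−39500)/73500 = 0.4626; (73500−45500)/73500 = 0.3810.
Raised to α = 1.5: 0.78413; 0.74680; 0.72836; 0.47110; 0.41662; 0.40903; 0.36443; 0.31462; 0.23513.
Sum = 4.470213; FGT(1.5) = 4.470213 / 11 = 0.406.

0.406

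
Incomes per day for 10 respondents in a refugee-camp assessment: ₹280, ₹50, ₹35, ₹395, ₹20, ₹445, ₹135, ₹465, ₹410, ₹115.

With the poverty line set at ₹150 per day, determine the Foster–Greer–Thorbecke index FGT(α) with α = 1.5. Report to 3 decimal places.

0.217

Below the line: ₹20, ₹35, ₹50, ₹115, ₹135 (q = 5 of N = 10).
Relative gaps: (150−20)/150 = 0.8667; (150−35)/150 = 0.7667; (150−50)/150 = 0.6667; (150−115)/150 = 0.2333; (150−135)/150 = 0.1000.
Raised to α = 1.5: 0.80682; 0.67129; 0.54433; 0.11271; 0.03162.
Sum = 2.166777; FGT(1.5) = 2.166777 / 10 = 0.217.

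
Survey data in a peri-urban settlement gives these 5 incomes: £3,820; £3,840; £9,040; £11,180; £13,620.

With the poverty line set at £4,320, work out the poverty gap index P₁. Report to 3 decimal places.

Incomes under z: £3,820, £3,840 (q = 2 of N = 5).
Shortfall ratios: (4320−3820)/4320 = 0.1157; (4320−3840)/4320 = 0.1111.
Sum of shortfalls = 0.226852; P₁ averages over all N: 0.226852 / 5 = 0.045.

0.045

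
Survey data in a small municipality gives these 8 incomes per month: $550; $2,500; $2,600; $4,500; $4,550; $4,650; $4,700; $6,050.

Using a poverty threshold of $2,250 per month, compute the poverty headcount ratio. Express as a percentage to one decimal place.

1 of the 8 workers have income below $2,250.
H = 1/8 = 12.5%.

12.5%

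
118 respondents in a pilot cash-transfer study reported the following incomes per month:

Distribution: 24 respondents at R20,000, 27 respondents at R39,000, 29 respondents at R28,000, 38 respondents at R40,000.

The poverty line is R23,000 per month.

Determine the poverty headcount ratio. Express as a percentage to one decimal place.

24 of the 118 respondents have income below R23,000.
H = 24/118 = 20.3%.

20.3%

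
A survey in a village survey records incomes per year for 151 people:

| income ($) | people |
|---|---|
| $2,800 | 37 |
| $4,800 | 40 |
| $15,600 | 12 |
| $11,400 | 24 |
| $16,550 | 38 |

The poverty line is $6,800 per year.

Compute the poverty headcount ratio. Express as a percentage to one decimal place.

51.0%

77 of the 151 people have income below $6,800.
H = 77/151 = 51.0%.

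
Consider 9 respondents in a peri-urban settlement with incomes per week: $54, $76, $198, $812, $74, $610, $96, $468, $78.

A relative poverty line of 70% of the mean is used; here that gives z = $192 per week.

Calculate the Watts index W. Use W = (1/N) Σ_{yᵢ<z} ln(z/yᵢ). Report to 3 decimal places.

0.527

Incomes under z: $54, $74, $76, $78, $96 (q = 5 of N = 9).
Log shortfalls: ln(192/54) = 1.2685; ln(192/74) = 0.9534; ln(192/76) = 0.9268; ln(192/78) = 0.9008; ln(192/96) = 0.6931.
W = 4.742637 / 9 = 0.527.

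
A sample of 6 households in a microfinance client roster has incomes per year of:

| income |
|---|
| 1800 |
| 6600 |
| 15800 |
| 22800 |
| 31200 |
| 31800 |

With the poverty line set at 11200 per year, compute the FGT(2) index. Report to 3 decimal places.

0.146

Below z: 1800, 6600 (q = 2 of N = 6).
Normalized shortfalls: (11200−1800)/11200 = 0.8393; (11200−6600)/11200 = 0.4107.
Squared: 0.7044; 0.1687.
Sum = 0.873087; P₂ = 0.873087 / 6 = 0.146.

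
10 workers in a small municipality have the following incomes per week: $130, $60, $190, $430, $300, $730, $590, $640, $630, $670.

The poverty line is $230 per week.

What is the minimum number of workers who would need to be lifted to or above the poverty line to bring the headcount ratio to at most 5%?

3

Currently q = 3 of N = 10 are below the line (H = 0.300).
A headcount ratio of at most 5% allows at most ⌊0.05 × 10⌋ = 0 poor workers.
So at least 3 − 0 = 3 must be lifted.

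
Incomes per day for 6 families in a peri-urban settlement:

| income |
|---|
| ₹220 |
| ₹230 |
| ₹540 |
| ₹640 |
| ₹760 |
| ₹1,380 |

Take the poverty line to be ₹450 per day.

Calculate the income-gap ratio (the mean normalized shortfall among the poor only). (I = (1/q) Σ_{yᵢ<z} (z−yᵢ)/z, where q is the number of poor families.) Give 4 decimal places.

0.5000

Below z: ₹220, ₹230 (q = 2 of N = 6).
Relative gaps: 0.5111, 0.4889; sum = 1.000000.
I averages over the q = 2 poor units only: 1.000000 / 2 = 0.5000.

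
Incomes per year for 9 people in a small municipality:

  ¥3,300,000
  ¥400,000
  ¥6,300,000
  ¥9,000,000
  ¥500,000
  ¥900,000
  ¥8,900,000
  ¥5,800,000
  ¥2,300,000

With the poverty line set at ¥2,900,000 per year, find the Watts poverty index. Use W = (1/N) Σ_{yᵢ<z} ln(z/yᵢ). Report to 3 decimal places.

0.571

Below z: ¥400,000, ¥500,000, ¥900,000, ¥2,300,000 (q = 4 of N = 9).
Log shortfalls: ln(2900000/400000) = 1.9810; ln(2900000/500000) = 1.7579; ln(2900000/900000) = 1.1701; ln(2900000/2300000) = 0.2318.
W = 5.140732 / 9 = 0.571.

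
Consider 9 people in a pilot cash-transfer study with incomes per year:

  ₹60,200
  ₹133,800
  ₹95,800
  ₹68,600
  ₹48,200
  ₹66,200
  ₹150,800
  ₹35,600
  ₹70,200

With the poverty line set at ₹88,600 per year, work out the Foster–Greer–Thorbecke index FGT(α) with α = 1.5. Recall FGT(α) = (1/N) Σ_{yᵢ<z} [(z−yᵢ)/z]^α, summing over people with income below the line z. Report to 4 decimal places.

0.1423

Below z: ₹35,600, ₹48,200, ₹60,200, ₹66,200, ₹68,600, ₹70,200 (q = 6 of N = 9).
Relative gaps: (88600−35600)/88600 = 0.5982; (88600−48200)/88600 = 0.4560; (88600−60200)/88600 = 0.3205; (88600−66200)/88600 = 0.2528; (88600−68600)/88600 = 0.2257; (88600−70200)/88600 = 0.2077.
Raised to α = 1.5: 0.46266; 0.30791; 0.18148; 0.12712; 0.10725; 0.09464.
Sum = 1.281061; FGT(1.5) = 1.281061 / 9 = 0.1423.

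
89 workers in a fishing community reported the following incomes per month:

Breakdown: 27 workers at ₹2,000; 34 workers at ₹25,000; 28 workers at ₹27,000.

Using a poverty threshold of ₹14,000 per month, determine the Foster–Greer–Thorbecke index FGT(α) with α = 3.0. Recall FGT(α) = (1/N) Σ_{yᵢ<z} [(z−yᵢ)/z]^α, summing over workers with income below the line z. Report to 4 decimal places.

Poor units: 27×₹2,000 (q = 27 of N = 89).
Gap ratios (z−y)/z: (14000−2000)/14000 = 0.8571 (×27).
Raised to α = 3.0: 0.62974 (×27).
Sum = 17.002915; FGT(3.0) = 17.002915 / 89 = 0.1910.

0.1910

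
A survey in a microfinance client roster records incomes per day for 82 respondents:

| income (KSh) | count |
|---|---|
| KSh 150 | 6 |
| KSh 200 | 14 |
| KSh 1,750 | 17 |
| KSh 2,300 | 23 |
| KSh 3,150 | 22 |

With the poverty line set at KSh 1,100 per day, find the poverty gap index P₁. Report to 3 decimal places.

Below z: 6×KSh 150, 14×KSh 200 (q = 20 of N = 82).
Normalized shortfalls: (1100−150)/1100 = 0.8636 (×6); (1100−200)/1100 = 0.8182 (×14).
Sum of shortfalls = 16.636364; P₁ averages over all N: 16.636364 / 82 = 0.203.

0.203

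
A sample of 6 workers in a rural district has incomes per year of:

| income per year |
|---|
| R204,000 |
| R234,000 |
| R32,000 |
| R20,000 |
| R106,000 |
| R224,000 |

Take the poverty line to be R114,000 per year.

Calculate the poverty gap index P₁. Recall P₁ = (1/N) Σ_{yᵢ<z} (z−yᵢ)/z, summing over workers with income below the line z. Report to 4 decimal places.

0.2690

Poor units: R20,000, R32,000, R106,000 (q = 3 of N = 6).
Relative gaps: (114000−20000)/114000 = 0.8246; (114000−32000)/114000 = 0.7193; (114000−106000)/114000 = 0.0702.
Σ = 1.614035. Dividing by the full population N = 6 gives P₁ = 0.2690.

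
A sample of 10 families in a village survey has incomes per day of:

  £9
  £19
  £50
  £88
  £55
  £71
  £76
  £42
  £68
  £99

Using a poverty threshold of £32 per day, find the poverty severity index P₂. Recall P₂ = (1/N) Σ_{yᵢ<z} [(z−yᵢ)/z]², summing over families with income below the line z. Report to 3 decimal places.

Below the line: £9, £19 (q = 2 of N = 10).
Normalized shortfalls: (32−9)/32 = 0.7188; (32−19)/32 = 0.4062.
Squared: 0.5166; 0.1650.
Sum = 0.681641; P₂ = 0.681641 / 10 = 0.068.

0.068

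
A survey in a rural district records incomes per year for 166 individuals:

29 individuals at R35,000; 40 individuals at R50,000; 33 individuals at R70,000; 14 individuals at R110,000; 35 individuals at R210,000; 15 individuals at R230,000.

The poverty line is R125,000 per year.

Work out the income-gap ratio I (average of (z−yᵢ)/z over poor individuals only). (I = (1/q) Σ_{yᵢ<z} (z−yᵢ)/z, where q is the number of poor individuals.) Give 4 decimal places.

Incomes under z: 29×R35,000, 40×R50,000, 33×R70,000, 14×R110,000 (q = 116 of N = 166).
Relative gaps: 0.7200 (×29), 0.6000 (×40), 0.4400 (×33), 0.1200 (×14); sum = 61.080000.
The income-gap ratio divides by q (the poor only): 61.080000 / 116 = 0.5266.

0.5266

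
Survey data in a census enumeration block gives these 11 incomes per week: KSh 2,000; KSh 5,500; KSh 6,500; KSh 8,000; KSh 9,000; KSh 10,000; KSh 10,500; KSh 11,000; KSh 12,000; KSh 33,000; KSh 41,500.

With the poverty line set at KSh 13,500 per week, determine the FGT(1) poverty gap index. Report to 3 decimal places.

Poor units: KSh 2,000, KSh 5,500, KSh 6,500, KSh 8,000, KSh 9,000, KSh 10,000, KSh 10,500, KSh 11,000, KSh 12,000 (q = 9 of N = 11).
Normalized shortfalls: (13500−2000)/13500 = 0.8519; (13500−5500)/13500 = 0.5926; (13500−6500)/13500 = 0.5185; (13500−8000)/13500 = 0.4074; (13500−9000)/13500 = 0.3333; (13500−10000)/13500 = 0.2593; (13500−10500)/13500 = 0.2222; (13500−11000)/13500 = 0.1852; (13500−12000)/13500 = 0.1111.
Σ = 3.481481. Dividing by the full population N = 11 gives P₁ = 0.316.

0.316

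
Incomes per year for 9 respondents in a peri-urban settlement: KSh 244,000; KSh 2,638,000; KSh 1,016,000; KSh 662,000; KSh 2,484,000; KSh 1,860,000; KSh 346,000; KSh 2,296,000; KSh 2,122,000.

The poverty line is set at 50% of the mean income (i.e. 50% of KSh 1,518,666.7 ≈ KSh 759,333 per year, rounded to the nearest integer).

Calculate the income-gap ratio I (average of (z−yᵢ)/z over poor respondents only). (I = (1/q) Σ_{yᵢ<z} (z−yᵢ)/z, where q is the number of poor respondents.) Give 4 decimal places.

Below the line: KSh 244,000, KSh 346,000, KSh 662,000 (q = 3 of N = 9).
Relative gaps: 0.6787, 0.5443, 0.1282; sum = 1.351185.
The income-gap ratio divides by q (the poor only): 1.351185 / 3 = 0.4504.

0.4504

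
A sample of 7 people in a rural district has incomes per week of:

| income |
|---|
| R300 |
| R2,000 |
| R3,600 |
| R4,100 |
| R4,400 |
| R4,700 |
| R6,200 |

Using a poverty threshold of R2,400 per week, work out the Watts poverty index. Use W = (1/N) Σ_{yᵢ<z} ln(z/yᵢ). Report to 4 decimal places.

Incomes under z: R300, R2,000 (q = 2 of N = 7).
ln(z/y) terms: ln(2400/300) = 2.0794; ln(2400/2000) = 0.1823.
W = 2.261763 / 7 = 0.3231.

0.3231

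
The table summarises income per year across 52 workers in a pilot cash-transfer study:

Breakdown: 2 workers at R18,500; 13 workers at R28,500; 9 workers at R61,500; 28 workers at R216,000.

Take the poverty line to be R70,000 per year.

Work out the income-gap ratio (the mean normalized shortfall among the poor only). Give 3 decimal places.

0.428

Below z: 2×R18,500, 13×R28,500, 9×R61,500 (q = 24 of N = 52).
Relative gaps: 0.7357 (×2), 0.5929 (×13), 0.1214 (×9); sum = 10.271429.
I averages over the q = 24 poor units only: 10.271429 / 24 = 0.428.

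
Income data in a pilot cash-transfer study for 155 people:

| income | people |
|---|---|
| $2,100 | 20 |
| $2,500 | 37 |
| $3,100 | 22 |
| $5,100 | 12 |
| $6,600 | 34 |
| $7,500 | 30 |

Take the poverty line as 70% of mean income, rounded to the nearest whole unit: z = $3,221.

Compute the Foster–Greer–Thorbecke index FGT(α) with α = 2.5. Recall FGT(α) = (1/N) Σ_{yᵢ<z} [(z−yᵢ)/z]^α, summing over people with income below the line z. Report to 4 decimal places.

0.0149

Incomes under z: 20×$2,100, 37×$2,500, 22×$3,100 (q = 79 of N = 155).
Shortfall ratios: (3221−2100)/3221 = 0.3480 (×20); (3221−2500)/3221 = 0.2238 (×37); (3221−3100)/3221 = 0.0376 (×22).
Raised to α = 2.5: 0.07146 (×20); 0.02371 (×37); 0.00027 (×22).
Sum = 2.312261; FGT(2.5) = 2.312261 / 155 = 0.0149.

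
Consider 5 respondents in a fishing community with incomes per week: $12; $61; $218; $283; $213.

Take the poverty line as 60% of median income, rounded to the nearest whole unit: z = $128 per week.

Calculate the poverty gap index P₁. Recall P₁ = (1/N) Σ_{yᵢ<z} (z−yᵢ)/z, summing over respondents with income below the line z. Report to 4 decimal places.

Incomes under z: $12, $61 (q = 2 of N = 5).
Shortfall ratios: (128−12)/128 = 0.9062; (128−61)/128 = 0.5234.
Σ = 1.429688. Dividing by the full population N = 5 gives P₁ = 0.2859.

0.2859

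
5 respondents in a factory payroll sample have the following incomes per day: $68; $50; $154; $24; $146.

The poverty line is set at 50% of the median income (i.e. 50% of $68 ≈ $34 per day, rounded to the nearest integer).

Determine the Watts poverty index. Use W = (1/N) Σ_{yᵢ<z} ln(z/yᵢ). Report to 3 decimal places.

0.070

Poor units: $24 (q = 1 of N = 5).
Log gaps: ln(34/24) = 0.3483.
W = 0.348307 / 5 = 0.070.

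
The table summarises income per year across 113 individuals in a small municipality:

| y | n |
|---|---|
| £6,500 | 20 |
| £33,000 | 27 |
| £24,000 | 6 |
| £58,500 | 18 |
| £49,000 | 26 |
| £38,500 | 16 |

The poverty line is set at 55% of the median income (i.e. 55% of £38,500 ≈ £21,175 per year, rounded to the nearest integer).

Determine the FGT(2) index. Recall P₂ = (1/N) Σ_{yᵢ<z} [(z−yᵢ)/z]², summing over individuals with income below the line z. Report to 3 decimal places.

0.085

Poor units: 20×£6,500 (q = 20 of N = 113).
Normalized shortfalls: (21175−6500)/21175 = 0.6930 (×20).
Squared: 0.4803 (×20).
Sum = 9.605929; P₂ = 9.605929 / 113 = 0.085.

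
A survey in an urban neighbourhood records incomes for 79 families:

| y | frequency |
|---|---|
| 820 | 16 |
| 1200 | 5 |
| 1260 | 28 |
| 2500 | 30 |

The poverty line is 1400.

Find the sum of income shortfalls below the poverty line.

14200

Below the line: 16×820, 5×1200, 28×1260 (q = 49 of N = 79).
Individual gaps: 16×(1400−820) = 9280; 5×(1400−1200) = 1000; 28×(1400−1260) = 3920.
Aggregate gap = 14200.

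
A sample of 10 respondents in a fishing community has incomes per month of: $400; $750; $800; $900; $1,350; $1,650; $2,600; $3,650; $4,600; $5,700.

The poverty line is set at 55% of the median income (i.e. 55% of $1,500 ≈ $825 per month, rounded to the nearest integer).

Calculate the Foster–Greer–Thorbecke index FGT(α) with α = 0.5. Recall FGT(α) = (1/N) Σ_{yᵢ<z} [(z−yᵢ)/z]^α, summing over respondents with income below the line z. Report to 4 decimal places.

Incomes under z: $400, $750, $800 (q = 3 of N = 10).
Gap ratios (z−y)/z: (825−400)/825 = 0.5152; (825−750)/825 = 0.0909; (825−800)/825 = 0.0303.
Raised to α = 0.5: 0.71774; 0.30151; 0.17408.
Sum = 1.193330; FGT(0.5) = 1.193330 / 10 = 0.1193.

0.1193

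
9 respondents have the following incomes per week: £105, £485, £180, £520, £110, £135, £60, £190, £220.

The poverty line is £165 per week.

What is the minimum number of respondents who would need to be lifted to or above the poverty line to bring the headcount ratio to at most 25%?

Currently q = 4 of N = 9 are below the line (H = 0.444).
A headcount ratio of at most 25% allows at most ⌊0.25 × 9⌋ = 2 poor respondents.
So at least 4 − 2 = 2 must be lifted.

2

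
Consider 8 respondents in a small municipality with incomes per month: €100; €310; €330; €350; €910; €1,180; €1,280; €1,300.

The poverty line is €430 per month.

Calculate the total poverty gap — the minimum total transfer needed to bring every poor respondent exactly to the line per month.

€630

Below z: €100, €310, €330, €350 (q = 4 of N = 8).
Individual gaps: 430−100 = 330; 430−310 = 120; 430−330 = 100; 430−350 = 80.
Aggregate gap = €630.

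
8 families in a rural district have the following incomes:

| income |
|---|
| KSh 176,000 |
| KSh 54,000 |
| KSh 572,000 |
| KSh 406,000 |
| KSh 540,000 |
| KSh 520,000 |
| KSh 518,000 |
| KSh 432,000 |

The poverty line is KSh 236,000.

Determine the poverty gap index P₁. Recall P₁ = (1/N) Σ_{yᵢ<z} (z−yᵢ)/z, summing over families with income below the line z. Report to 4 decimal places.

0.1282

Incomes under z: KSh 54,000, KSh 176,000 (q = 2 of N = 8).
Gap ratios (z−y)/z: (236000−54000)/236000 = 0.7712; (236000−176000)/236000 = 0.2542.
Sum of shortfalls = 1.025424; P₁ averages over all N: 1.025424 / 8 = 0.1282.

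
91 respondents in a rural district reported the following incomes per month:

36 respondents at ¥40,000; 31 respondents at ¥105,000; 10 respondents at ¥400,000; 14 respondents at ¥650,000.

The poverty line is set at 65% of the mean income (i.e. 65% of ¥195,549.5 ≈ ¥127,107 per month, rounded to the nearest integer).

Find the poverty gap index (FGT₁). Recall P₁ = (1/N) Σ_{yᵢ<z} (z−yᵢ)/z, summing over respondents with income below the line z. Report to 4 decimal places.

Poor units: 36×¥40,000, 31×¥105,000 (q = 67 of N = 91).
Relative gaps: (127107−40000)/127107 = 0.6853 (×36); (127107−105000)/127107 = 0.1739 (×31).
Sum of shortfalls = 30.062617; P₁ averages over all N: 30.062617 / 91 = 0.3304.

0.3304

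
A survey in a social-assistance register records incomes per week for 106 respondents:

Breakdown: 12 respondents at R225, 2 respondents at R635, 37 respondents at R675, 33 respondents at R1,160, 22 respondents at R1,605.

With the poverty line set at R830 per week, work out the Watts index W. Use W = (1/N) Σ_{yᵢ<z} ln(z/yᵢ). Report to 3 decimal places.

0.225

Poor units: 12×R225, 2×R635, 37×R675 (q = 51 of N = 106).
Log shortfalls: ln(830/225) = 1.3053 (×12); ln(830/635) = 0.2678 (×2); ln(830/675) = 0.2067 (×37).
W = 23.847886 / 106 = 0.225.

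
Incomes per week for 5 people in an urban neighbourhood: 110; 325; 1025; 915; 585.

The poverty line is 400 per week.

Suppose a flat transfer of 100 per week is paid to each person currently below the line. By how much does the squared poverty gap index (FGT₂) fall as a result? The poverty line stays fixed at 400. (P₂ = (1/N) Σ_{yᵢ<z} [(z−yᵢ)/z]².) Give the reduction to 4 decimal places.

Before: below the line — 110, 325; squared poverty gap index (FGT₂) = 0.112156.
After the 100 transfer: below the line — 210; squared poverty gap index (FGT₂) = 0.045125.
Reduction = 0.112156 − 0.045125 = 0.0670.

0.0670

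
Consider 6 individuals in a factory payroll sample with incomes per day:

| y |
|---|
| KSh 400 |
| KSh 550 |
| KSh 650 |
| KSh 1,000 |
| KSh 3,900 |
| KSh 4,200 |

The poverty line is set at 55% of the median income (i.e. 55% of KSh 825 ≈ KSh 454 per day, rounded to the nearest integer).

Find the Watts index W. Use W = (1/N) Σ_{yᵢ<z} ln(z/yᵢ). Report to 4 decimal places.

0.0211

Below the line: KSh 400 (q = 1 of N = 6).
ln(z/y) terms: ln(454/400) = 0.1266.
W = 0.126633 / 6 = 0.0211.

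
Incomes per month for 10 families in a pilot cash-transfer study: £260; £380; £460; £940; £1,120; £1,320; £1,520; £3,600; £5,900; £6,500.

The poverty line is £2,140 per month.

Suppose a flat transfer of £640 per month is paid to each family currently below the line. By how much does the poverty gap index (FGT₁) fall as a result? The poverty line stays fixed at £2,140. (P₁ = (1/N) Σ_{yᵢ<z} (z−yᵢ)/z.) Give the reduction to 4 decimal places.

0.2084

Before: below the line — £260, £380, £460, £940, £1,120, £1,320, £1,520; poverty gap index (FGT₁) = 0.419626.
After the £640 transfer: below the line — £900, £1,020, £1,100, £1,580, £1,760, £1,960; poverty gap index (FGT₁) = 0.211215.
Reduction = 0.419626 − 0.211215 = 0.2084.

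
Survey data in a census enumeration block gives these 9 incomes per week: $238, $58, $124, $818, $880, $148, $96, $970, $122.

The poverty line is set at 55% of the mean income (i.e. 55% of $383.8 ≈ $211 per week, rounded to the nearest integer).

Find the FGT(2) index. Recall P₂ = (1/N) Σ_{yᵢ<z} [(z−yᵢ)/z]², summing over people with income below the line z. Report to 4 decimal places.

Below z: $58, $96, $122, $124, $148 (q = 5 of N = 9).
Normalized shortfalls: (211−58)/211 = 0.7251; (211−96)/211 = 0.5450; (211−122)/211 = 0.4218; (211−124)/211 = 0.4123; (211−148)/211 = 0.2986.
Squared: 0.5258; 0.2971; 0.1779; 0.1700; 0.0891.
Sum = 1.259922; P₂ = 1.259922 / 9 = 0.1400.

0.1400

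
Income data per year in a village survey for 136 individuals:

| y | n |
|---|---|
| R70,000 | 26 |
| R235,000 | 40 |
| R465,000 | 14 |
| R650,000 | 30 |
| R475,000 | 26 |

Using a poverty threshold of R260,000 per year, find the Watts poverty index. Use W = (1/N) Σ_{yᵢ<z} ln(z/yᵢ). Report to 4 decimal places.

Poor units: 26×R70,000, 40×R235,000 (q = 66 of N = 136).
ln(z/y) terms: ln(260000/70000) = 1.3122 (×26); ln(260000/235000) = 0.1011 (×40).
W = 38.160691 / 136 = 0.2806.

0.2806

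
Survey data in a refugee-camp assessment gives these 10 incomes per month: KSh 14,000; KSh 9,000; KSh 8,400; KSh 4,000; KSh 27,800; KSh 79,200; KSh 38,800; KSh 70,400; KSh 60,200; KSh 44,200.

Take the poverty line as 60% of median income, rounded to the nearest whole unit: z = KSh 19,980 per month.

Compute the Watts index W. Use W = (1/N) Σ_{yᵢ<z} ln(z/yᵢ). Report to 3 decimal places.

Below z: KSh 4,000, KSh 8,400, KSh 9,000, KSh 14,000 (q = 4 of N = 10).
Log shortfalls: ln(19980/4000) = 1.6084; ln(19980/8400) = 0.8665; ln(19980/9000) = 0.7975; ln(19980/14000) = 0.3557.
W = 3.628119 / 10 = 0.363.

0.363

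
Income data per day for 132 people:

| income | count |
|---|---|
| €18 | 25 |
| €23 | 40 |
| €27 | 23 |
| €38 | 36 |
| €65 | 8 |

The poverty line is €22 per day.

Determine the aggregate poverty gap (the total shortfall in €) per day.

€100

Incomes under z: 25×€18 (q = 25 of N = 132).
Individual gaps: 25×(22−18) = 100.
Aggregate gap = €100.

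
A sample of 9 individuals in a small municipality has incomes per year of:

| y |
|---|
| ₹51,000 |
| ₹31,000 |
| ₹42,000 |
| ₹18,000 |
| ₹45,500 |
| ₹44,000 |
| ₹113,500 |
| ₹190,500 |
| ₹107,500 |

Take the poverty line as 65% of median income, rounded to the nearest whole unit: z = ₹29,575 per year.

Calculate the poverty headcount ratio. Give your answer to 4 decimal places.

0.1111

1 of the 9 individuals have income below ₹29,575.
H = 1/9 = 0.1111.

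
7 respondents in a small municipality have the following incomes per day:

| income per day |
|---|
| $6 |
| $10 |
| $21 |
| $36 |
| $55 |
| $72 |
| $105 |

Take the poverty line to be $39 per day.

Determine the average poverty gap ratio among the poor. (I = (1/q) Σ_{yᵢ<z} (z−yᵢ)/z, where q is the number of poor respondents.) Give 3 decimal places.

Poor units: $6, $10, $21, $36 (q = 4 of N = 7).
Shortfall ratios (z−y)/z: 0.8462, 0.7436, 0.4615, 0.0769; sum = 2.128205.
I averages over the q = 4 poor units only: 2.128205 / 4 = 0.532.

0.532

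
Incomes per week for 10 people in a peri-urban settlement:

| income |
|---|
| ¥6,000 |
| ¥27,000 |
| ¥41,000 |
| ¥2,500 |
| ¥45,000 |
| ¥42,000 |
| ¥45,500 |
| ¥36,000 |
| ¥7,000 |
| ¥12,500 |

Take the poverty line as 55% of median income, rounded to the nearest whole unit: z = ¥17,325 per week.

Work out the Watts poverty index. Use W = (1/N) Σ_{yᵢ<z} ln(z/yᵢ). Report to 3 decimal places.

Incomes under z: ¥2,500, ¥6,000, ¥7,000, ¥12,500 (q = 4 of N = 10).
ln(z/y) terms: ln(17325/2500) = 1.9359; ln(17325/6000) = 1.0604; ln(17325/7000) = 0.9062; ln(17325/12500) = 0.3264.
W = 4.228913 / 10 = 0.423.

0.423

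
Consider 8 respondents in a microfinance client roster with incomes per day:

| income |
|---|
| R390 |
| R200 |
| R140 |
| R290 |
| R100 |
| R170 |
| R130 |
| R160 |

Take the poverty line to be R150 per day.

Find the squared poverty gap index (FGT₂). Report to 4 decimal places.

Poor units: R100, R130, R140 (q = 3 of N = 8).
Normalized shortfalls: (150−100)/150 = 0.3333; (150−130)/150 = 0.1333; (150−140)/150 = 0.0667.
Squared: 0.1111; 0.0178; 0.0044.
Sum = 0.133333; P₂ = 0.133333 / 8 = 0.0167.

0.0167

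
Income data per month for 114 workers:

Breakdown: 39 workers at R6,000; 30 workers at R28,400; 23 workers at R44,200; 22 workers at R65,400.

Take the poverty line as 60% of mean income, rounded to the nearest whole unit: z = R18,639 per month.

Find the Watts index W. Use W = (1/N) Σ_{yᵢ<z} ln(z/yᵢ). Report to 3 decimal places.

0.388

Below the line: 39×R6,000 (q = 39 of N = 114).
ln(z/y) terms: ln(18639/6000) = 1.1335 (×39).
W = 44.206371 / 114 = 0.388.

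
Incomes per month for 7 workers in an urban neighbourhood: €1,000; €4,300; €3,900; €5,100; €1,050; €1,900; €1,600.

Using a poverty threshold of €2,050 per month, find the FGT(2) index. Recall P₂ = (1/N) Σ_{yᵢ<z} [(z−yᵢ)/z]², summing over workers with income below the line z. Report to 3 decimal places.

Incomes under z: €1,000, €1,050, €1,600, €1,900 (q = 4 of N = 7).
Shortfall ratios: (2050−1000)/2050 = 0.5122; (2050−1050)/2050 = 0.4878; (2050−1600)/2050 = 0.2195; (2050−1900)/2050 = 0.0732.
Squared: 0.2623; 0.2380; 0.0482; 0.0054.
Sum = 0.553837; P₂ = 0.553837 / 7 = 0.079.

0.079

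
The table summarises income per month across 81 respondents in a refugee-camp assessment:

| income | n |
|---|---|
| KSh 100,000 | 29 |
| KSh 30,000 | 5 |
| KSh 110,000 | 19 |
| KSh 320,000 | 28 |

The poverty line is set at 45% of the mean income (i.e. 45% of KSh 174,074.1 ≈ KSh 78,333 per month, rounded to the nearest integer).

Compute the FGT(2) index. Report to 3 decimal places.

Incomes under z: 5×KSh 30,000 (q = 5 of N = 81).
Shortfall ratios: (78333−30000)/78333 = 0.6170 (×5).
Squared: 0.3807 (×5).
Sum = 1.903566; P₂ = 1.903566 / 81 = 0.024.

0.024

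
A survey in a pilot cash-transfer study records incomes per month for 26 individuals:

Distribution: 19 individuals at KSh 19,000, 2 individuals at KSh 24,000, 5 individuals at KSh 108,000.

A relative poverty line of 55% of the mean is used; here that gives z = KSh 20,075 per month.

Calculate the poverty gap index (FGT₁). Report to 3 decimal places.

Poor units: 19×KSh 19,000 (q = 19 of N = 26).
Shortfall ratios: (20075−19000)/20075 = 0.0535 (×19).
Σ = 1.017435. Dividing by the full population N = 26 gives P₁ = 0.039.

0.039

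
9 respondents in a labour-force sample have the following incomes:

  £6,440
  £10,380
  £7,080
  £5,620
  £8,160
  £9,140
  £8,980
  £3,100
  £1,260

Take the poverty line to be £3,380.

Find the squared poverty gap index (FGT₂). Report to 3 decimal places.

0.044

Below the line: £1,260, £3,100 (q = 2 of N = 9).
Gap ratios (z−y)/z: (3380−1260)/3380 = 0.6272; (3380−3100)/3380 = 0.0828.
Squared: 0.3934; 0.0069.
Sum = 0.400266; P₂ = 0.400266 / 9 = 0.044.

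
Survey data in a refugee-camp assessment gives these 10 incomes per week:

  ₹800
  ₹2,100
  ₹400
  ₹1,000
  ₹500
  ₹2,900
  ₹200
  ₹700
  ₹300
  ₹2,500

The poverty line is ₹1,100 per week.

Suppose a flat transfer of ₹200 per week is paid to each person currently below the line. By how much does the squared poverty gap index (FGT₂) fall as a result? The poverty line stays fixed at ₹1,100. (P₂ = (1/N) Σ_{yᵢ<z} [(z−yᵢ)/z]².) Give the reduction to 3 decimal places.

0.103

Before: below the line — ₹200, ₹300, ₹400, ₹500, ₹700, ₹800, ₹1,000; squared poverty gap index (FGT₂) = 0.21157.
After the ₹200 transfer: below the line — ₹400, ₹500, ₹600, ₹700, ₹900, ₹1,000; squared poverty gap index (FGT₂) = 0.10826.
Reduction = 0.21157 − 0.10826 = 0.103.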